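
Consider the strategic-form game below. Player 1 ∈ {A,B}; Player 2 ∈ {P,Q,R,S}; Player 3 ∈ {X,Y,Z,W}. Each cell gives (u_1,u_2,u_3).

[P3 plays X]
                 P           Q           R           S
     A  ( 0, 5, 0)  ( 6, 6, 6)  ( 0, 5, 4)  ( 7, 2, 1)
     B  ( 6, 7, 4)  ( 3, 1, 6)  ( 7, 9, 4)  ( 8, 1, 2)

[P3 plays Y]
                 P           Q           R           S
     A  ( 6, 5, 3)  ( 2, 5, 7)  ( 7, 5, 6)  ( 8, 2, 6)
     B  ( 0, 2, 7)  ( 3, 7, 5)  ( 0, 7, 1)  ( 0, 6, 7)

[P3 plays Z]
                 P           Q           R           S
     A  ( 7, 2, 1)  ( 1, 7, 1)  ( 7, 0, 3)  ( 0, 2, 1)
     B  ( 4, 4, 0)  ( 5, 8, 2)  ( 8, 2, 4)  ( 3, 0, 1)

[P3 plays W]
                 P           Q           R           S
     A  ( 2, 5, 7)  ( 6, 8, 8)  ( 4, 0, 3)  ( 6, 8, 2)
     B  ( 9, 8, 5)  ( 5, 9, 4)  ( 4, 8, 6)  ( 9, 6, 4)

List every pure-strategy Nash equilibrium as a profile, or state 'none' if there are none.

NE set: (A,Q,W), (A,R,Y)

(A,P,X): not NE [P1→B gives 6>0; P2→Q gives 6>5; P3→W gives 7>0]
(A,P,Y): not NE [P3→W gives 7>3]
(A,P,Z): not NE [P2→Q gives 7>2; P3→W gives 7>1]
(A,P,W): not NE [P1→B gives 9>2; P2→S gives 8>5]
(A,Q,X): not NE [P3→W gives 8>6]
(A,Q,Y): not NE [P1→B gives 3>2; P3→W gives 8>7]
(A,Q,Z): not NE [P1→B gives 5>1; P3→W gives 8>1]
(A,Q,W): NE
(A,R,X): not NE [P1→B gives 7>0; P2→Q gives 6>5; P3→Y gives 6>4]
(A,R,Y): NE
(A,R,Z): not NE [P1→B gives 8>7; P2→Q gives 7>0; P3→Y gives 6>3]
(A,R,W): not NE [P2→S gives 8>0; P3→Y gives 6>3]
(A,S,X): not NE [P1→B gives 8>7; P2→Q gives 6>2; P3→Y gives 6>1]
(A,S,Y): not NE [P2→R gives 5>2]
(A,S,Z): not NE [P1→B gives 3>0; P2→Q gives 7>2; P3→Y gives 6>1]
(A,S,W): not NE [P1→B gives 9>6; P3→Y gives 6>2]
(B,P,X): not NE [P2→R gives 9>7; P3→Y gives 7>4]
(B,P,Y): not NE [P1→A gives 6>0; P2→R gives 7>2]
(B,P,Z): not NE [P1→A gives 7>4; P2→Q gives 8>4; P3→Y gives 7>0]
(B,P,W): not NE [P2→Q gives 9>8; P3→Y gives 7>5]
(B,Q,X): not NE [P1→A gives 6>3; P2→R gives 9>1]
(B,Q,Y): not NE [P3→X gives 6>5]
(B,Q,Z): not NE [P3→X gives 6>2]
(B,Q,W): not NE [P1→A gives 6>5; P3→X gives 6>4]
(B,R,X): not NE [P3→W gives 6>4]
(B,R,Y): not NE [P1→A gives 7>0; P3→W gives 6>1]
(B,R,Z): not NE [P2→Q gives 8>2; P3→W gives 6>4]
(B,R,W): not NE [P2→Q gives 9>8]
(B,S,X): not NE [P2→R gives 9>1; P3→Y gives 7>2]
(B,S,Y): not NE [P1→A gives 8>0; P2→R gives 7>6]
(B,S,Z): not NE [P2→Q gives 8>0; P3→Y gives 7>1]
(B,S,W): not NE [P2→Q gives 9>6; P3→Y gives 7>4]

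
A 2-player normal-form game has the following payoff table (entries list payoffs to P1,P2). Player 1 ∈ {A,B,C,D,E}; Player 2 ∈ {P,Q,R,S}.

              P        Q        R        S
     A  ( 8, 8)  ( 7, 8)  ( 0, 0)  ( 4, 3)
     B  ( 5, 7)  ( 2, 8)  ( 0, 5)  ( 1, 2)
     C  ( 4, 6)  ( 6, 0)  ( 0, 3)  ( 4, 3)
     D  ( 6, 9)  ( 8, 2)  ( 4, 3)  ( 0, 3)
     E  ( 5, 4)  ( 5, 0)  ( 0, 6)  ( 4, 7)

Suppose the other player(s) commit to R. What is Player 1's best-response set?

u_1(A vs R) = 0
u_1(B vs R) = 0
u_1(C vs R) = 0
u_1(D vs R) = 4
u_1(E vs R) = 0
max payoff 4 at {D}

argmax u_1 = {D}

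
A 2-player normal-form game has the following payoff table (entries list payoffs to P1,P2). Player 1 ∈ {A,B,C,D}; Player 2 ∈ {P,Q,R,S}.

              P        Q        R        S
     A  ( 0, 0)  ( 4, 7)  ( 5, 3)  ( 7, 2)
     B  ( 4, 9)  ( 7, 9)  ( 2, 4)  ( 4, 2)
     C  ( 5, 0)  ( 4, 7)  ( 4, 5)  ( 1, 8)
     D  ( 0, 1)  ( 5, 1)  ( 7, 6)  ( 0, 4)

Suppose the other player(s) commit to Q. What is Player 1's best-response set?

u_1(A vs Q) = 4
u_1(B vs Q) = 7
u_1(C vs Q) = 4
u_1(D vs Q) = 5
max payoff 7 at {B}

BR_1 = {B}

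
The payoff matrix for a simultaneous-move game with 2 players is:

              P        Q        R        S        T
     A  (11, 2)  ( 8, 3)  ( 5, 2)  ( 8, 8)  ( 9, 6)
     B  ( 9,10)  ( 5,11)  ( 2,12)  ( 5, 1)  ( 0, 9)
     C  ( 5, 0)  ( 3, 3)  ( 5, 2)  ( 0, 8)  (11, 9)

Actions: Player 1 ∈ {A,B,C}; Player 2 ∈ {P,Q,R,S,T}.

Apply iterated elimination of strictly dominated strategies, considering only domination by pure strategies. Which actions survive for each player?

P1 drop B (A beats it: P:11>9 Q:8>5 R:5>2 S:8>5 T:9>0)
P2 drop P (Q beats it: A:3>2 C:3>0)
P2 drop Q (S beats it: A:8>3 C:8>3)
P2 drop R (S beats it: A:8>2 C:8>2)
P1→{A,C} P2→{S,T}

Survivors P1:{A,C} P2:{S,T}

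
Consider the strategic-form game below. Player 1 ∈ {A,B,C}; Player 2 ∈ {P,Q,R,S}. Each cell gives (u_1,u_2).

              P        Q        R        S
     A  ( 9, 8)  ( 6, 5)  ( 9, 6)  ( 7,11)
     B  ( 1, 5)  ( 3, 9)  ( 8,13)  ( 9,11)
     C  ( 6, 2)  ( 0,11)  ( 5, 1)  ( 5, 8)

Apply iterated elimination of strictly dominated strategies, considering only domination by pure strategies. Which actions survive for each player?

P1 drop C (A beats it: P:9>6 Q:6>0 R:9>5 S:7>5)
P2 drop P (S beats it: A:11>8 B:11>5)
P2 drop Q (R beats it: A:6>5 B:13>9)
P1→{A,B} P2→{R,S}

Survivors P1:{A,B} P2:{R,S}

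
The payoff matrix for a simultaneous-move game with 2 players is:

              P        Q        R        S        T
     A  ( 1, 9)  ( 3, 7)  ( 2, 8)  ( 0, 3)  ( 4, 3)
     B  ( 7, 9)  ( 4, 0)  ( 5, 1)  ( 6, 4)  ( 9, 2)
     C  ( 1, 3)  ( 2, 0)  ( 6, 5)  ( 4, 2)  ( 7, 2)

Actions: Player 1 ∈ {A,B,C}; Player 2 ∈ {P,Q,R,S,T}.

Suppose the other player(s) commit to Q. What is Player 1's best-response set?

u_1(A vs Q) = 3
u_1(B vs Q) = 4
u_1(C vs Q) = 2
max payoff 4 at {B}

P1 best: {B}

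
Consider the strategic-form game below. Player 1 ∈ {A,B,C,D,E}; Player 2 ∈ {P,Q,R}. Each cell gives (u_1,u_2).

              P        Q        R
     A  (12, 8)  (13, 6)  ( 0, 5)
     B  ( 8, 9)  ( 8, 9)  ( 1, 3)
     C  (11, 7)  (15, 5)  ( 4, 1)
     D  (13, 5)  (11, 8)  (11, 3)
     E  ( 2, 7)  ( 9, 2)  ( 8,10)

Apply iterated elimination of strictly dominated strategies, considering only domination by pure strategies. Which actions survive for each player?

P1 drop B (C beats it: P:11>8 Q:15>8 R:4>1)
P1 drop E (D beats it: P:13>2 Q:11>9 R:11>8)
P2 drop R (P beats it: A:8>5 C:7>1 D:5>3)
P1→{A,C,D} P2→{P,Q}

Survivors P1:{A,C,D} P2:{P,Q}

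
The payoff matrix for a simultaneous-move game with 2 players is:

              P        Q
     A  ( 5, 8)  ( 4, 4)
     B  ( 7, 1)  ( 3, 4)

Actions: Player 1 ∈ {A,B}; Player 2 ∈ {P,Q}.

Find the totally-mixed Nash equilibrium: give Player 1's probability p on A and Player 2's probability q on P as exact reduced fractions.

P1 mixes 3/7 on A; P2 mixes 1/3 on P

P1 indiff ⇒ q·5+(1-q)·4 = q·7+(1-q)·3 ⇒ q(-2) = (1-q)(-1) ⇒ q = 1/3
P2 indiff ⇒ p·8+(1-p)·1 = p·4+(1-p)·4 ⇒ p(4) = (1-p)(3) ⇒ p = 3/7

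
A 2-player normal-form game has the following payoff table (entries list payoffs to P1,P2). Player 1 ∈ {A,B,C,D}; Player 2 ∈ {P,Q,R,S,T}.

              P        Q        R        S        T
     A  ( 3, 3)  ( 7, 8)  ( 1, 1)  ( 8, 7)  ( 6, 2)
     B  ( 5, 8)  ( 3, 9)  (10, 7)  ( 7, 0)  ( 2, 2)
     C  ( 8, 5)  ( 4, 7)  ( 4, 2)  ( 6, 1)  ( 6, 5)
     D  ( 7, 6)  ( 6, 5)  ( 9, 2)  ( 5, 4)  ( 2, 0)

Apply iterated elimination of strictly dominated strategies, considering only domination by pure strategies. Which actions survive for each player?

P2 drop R (P beats it: A:3>1 B:8>7 C:5>2 D:6>2)
P2 drop S (Q beats it: A:8>7 B:9>0 C:7>1 D:5>4)
P1 drop B (C beats it: P:8>5 Q:4>3 T:6>2)
P2 drop T (Q beats it: A:8>2 C:7>5 D:5>0)
P1→{A,C,D} P2→{P,Q}

Remaining: P1:{A,C,D} P2:{P,Q}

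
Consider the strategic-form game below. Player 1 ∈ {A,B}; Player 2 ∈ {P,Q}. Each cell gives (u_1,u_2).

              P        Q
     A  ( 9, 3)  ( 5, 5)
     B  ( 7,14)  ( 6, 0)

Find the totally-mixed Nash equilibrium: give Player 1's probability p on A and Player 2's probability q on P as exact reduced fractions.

p=7/8, q=1/3

P1 indiff ⇒ q·9+(1-q)·5 = q·7+(1-q)·6 ⇒ q(2) = (1-q)(1) ⇒ q = 1/3
P2 indiff ⇒ p·3+(1-p)·14 = p·5+(1-p)·0 ⇒ p(-2) = (1-p)(-14) ⇒ p = 7/8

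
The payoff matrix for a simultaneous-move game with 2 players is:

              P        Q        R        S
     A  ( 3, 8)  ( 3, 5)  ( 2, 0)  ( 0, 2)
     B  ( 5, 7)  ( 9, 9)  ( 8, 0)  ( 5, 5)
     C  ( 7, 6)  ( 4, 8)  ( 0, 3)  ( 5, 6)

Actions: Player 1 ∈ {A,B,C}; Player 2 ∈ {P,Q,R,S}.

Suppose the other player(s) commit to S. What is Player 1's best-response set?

argmax u_1 = {B,C}

u_1(A vs S) = 0
u_1(B vs S) = 5
u_1(C vs S) = 5
max payoff 5 at {B,C}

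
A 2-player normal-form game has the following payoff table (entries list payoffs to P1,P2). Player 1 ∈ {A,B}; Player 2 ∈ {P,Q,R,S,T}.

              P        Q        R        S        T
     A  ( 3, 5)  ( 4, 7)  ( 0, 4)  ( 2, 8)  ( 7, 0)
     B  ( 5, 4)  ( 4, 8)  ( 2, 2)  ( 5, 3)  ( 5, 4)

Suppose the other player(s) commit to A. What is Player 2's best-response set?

P2 best: {S}

u_2(P vs A) = 5
u_2(Q vs A) = 7
u_2(R vs A) = 4
u_2(S vs A) = 8
u_2(T vs A) = 0
max payoff 8 at {S}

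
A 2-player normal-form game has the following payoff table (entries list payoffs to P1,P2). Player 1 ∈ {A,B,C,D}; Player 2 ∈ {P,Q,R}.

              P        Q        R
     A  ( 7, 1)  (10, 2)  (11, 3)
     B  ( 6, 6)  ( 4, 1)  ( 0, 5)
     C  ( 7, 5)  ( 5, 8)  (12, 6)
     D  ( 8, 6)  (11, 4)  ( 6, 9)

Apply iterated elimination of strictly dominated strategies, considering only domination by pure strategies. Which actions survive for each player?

P1 drop B (A beats it: P:7>6 Q:10>4 R:11>0)
P2 drop P (R beats it: A:3>1 C:6>5 D:9>6)
P1→{A,C,D} P2→{Q,R}

IESDS → P1:{A,C,D} P2:{Q,R}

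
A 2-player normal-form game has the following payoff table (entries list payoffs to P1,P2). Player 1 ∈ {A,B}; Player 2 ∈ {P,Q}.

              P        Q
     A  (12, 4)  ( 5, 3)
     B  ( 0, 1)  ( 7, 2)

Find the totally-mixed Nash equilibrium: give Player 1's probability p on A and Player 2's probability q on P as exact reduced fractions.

P1 mixes 1/2 on A; P2 mixes 1/7 on P

P1 indiff ⇒ q·12+(1-q)·5 = q·0+(1-q)·7 ⇒ q(12) = (1-q)(2) ⇒ q = 1/7
P2 indiff ⇒ p·4+(1-p)·1 = p·3+(1-p)·2 ⇒ p(1) = (1-p)(1) ⇒ p = 1/2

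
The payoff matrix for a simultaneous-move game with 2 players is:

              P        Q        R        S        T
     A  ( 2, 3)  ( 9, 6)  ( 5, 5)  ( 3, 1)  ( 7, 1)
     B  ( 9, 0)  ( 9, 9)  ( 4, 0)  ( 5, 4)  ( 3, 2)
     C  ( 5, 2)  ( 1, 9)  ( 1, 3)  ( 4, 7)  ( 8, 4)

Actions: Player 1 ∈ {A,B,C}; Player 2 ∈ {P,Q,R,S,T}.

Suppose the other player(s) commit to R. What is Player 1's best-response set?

u_1(A vs R) = 5
u_1(B vs R) = 4
u_1(C vs R) = 1
max payoff 5 at {A}

argmax u_1 = {A}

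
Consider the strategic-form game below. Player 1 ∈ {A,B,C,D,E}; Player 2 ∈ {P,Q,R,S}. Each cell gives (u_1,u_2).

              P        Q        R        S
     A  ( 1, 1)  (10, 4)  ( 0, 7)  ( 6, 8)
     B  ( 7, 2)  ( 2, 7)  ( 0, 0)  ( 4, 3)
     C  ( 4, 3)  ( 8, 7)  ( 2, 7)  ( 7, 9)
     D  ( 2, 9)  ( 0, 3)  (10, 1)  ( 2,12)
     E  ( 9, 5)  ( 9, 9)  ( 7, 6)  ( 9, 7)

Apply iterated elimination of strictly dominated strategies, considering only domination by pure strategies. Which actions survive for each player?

P1 drop B (E beats it: P:9>7 Q:9>2 R:7>0 S:9>4)
P1 drop C (E beats it: P:9>4 Q:9>8 R:7>2 S:9>7)
P2 drop P (S beats it: A:8>1 D:12>9 E:7>5)
P2 drop R (S beats it: A:8>7 D:12>1 E:7>6)
P1 drop D (A beats it: Q:10>0 S:6>2)
P1→{A,E} P2→{Q,S}

Remaining: P1:{A,E} P2:{Q,S}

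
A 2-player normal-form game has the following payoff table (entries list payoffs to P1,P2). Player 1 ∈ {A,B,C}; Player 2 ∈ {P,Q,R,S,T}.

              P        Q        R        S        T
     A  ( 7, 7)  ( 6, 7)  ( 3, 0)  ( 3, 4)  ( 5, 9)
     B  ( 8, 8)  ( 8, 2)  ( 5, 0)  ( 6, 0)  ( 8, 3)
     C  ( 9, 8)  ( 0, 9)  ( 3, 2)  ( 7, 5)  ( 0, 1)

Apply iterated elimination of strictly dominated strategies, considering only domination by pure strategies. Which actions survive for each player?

P1 drop A (B beats it: P:8>7 Q:8>6 R:5>3 S:6>3 T:8>5)
P2 drop R (P beats it: B:8>0 C:8>2)
P2 drop S (P beats it: B:8>0 C:8>5)
P2 drop T (P beats it: B:8>3 C:8>1)
P1→{B,C} P2→{P,Q}

IESDS → P1:{B,C} P2:{P,Q}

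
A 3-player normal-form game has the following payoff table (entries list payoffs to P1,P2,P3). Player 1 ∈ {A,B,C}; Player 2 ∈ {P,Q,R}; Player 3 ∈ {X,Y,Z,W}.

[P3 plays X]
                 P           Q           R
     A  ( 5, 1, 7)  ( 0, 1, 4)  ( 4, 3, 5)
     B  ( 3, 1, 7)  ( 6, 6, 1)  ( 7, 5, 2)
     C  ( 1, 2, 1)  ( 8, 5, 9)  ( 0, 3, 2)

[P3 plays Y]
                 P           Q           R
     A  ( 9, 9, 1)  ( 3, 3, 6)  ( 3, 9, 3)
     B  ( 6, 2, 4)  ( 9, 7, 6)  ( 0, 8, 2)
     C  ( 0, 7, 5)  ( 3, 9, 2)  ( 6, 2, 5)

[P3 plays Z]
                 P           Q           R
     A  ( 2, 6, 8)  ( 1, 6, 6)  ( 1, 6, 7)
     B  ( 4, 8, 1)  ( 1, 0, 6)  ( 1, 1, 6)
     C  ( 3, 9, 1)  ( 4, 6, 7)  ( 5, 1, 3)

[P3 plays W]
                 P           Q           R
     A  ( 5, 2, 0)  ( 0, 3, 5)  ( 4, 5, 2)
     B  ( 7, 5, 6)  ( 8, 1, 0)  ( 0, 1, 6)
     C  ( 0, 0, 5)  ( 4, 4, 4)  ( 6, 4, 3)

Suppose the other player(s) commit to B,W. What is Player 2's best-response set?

P2 best: {P}

u_2(P vs B,W) = 5
u_2(Q vs B,W) = 1
u_2(R vs B,W) = 1
max payoff 5 at {P}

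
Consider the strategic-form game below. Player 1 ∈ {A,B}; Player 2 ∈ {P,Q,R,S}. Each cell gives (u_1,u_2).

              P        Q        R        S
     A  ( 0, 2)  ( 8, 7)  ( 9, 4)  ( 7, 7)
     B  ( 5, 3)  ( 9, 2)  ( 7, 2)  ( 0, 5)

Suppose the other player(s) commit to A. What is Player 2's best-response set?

u_2(P vs A) = 2
u_2(Q vs A) = 7
u_2(R vs A) = 4
u_2(S vs A) = 7
max payoff 7 at {Q,S}

P2 best: {Q,S}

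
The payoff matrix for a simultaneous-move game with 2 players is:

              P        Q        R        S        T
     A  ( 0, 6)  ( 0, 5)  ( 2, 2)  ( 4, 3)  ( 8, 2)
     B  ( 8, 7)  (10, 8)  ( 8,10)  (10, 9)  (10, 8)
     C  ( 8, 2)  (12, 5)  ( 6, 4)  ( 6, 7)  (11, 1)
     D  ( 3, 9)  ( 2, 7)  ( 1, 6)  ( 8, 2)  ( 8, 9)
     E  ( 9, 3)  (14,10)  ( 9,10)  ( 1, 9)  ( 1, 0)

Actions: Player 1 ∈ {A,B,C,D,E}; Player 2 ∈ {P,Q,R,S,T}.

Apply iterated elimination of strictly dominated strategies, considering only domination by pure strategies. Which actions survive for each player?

Remaining: P1:{B,C,E} P2:{Q,R,S}

P1 drop A (B beats it: P:8>0 Q:10>0 R:8>2 S:10>4 T:10>8)
P1 drop D (B beats it: P:8>3 Q:10>2 R:8>1 S:10>8 T:10>8)
P2 drop P (Q beats it: B:8>7 C:5>2 E:10>3)
P2 drop T (R beats it: B:10>8 C:4>1 E:10>0)
P1→{B,C,E} P2→{Q,R,S}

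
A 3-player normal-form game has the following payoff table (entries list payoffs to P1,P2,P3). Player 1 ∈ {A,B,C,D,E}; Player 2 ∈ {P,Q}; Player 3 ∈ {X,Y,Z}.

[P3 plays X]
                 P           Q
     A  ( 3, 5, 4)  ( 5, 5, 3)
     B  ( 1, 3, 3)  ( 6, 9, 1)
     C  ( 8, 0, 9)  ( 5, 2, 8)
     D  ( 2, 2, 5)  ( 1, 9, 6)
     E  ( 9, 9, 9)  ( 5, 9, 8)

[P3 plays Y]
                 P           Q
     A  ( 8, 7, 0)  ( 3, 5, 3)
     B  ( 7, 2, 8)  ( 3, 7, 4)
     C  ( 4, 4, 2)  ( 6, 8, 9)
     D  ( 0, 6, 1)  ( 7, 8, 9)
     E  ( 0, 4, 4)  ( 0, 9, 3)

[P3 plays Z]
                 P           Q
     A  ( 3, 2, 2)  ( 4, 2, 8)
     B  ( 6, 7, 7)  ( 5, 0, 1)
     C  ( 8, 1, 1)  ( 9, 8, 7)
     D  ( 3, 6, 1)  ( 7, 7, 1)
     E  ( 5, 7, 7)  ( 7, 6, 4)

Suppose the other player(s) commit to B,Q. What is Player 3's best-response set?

u_3(X vs B,Q) = 1
u_3(Y vs B,Q) = 4
u_3(Z vs B,Q) = 1
max payoff 4 at {Y}

BR_3 = {Y}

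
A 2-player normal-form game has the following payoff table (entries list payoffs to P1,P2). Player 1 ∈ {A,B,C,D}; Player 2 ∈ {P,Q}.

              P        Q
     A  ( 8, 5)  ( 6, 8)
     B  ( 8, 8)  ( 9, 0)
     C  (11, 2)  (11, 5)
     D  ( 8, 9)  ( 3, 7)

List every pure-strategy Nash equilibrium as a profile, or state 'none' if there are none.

(A,P): not NE [P1→C gives 11>8; P2→Q gives 8>5]
(A,Q): not NE [P1→C gives 11>6]
(B,P): not NE [P1→C gives 11>8]
(B,Q): not NE [P1→C gives 11>9; P2→P gives 8>0]
(C,P): not NE [P2→Q gives 5>2]
(C,Q): NE
(D,P): not NE [P1→C gives 11>8]
(D,Q): not NE [P1→C gives 11>3; P2→P gives 9>7]

NE set: (C,Q)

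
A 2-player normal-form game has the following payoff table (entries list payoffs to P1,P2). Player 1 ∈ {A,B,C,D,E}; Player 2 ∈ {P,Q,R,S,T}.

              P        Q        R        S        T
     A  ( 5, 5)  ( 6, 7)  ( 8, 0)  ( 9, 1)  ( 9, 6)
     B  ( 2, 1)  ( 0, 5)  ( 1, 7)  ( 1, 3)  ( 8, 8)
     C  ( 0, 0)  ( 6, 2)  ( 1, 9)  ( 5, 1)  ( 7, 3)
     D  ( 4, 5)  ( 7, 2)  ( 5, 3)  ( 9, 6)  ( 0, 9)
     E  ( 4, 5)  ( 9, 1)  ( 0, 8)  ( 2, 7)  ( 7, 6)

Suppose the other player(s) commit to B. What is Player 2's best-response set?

u_2(P vs B) = 1
u_2(Q vs B) = 5
u_2(R vs B) = 7
u_2(S vs B) = 3
u_2(T vs B) = 8
max payoff 8 at {T}

argmax u_2 = {T}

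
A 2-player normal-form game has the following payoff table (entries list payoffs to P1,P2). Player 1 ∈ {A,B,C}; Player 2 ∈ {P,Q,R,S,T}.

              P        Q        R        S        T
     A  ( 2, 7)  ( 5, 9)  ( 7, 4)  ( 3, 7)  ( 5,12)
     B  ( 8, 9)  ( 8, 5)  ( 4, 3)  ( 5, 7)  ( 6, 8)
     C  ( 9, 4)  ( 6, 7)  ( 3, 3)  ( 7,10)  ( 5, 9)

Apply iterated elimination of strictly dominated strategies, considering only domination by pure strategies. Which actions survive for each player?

Remaining: P1:{B,C} P2:{P,S,T}

P2 drop Q (T beats it: A:12>9 B:8>5 C:9>7)
P2 drop R (P beats it: A:7>4 B:9>3 C:4>3)
P1 drop A (B beats it: P:8>2 S:5>3 T:6>5)
P1→{B,C} P2→{P,S,T}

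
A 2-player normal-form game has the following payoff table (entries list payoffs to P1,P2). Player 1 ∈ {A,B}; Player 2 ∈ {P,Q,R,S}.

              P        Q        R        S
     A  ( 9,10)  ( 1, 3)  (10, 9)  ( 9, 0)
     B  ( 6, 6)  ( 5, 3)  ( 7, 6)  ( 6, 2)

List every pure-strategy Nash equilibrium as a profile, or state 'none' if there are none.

(A,P): NE
(A,Q): not NE [P1→B gives 5>1; P2→P gives 10>3]
(A,R): not NE [P2→P gives 10>9]
(A,S): not NE [P2→P gives 10>0]
(B,P): not NE [P1→A gives 9>6]
(B,Q): not NE [P2→R gives 6>3]
(B,R): not NE [P1→A gives 10>7]
(B,S): not NE [P1→A gives 9>6; P2→R gives 6>2]

NE set: (A,P)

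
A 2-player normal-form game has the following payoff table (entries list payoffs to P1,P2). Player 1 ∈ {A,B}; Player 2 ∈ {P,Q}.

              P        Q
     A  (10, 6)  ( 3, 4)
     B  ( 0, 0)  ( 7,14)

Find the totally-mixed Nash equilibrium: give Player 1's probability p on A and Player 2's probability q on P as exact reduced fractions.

p=7/8, q=2/7

P1 indiff ⇒ q·10+(1-q)·3 = q·0+(1-q)·7 ⇒ q(10) = (1-q)(4) ⇒ q = 2/7
P2 indiff ⇒ p·6+(1-p)·0 = p·4+(1-p)·14 ⇒ p(2) = (1-p)(14) ⇒ p = 7/8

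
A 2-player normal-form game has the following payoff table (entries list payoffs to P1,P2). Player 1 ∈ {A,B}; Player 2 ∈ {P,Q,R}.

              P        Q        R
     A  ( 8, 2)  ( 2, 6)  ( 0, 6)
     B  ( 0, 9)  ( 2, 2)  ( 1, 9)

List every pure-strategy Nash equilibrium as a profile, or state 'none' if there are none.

(A,P): not NE [P2→R gives 6>2]
(A,Q): NE
(A,R): not NE [P1→B gives 1>0]
(B,P): not NE [P1→A gives 8>0]
(B,Q): not NE [P2→R gives 9>2]
(B,R): NE

Nash profiles: (A,Q), (B,R)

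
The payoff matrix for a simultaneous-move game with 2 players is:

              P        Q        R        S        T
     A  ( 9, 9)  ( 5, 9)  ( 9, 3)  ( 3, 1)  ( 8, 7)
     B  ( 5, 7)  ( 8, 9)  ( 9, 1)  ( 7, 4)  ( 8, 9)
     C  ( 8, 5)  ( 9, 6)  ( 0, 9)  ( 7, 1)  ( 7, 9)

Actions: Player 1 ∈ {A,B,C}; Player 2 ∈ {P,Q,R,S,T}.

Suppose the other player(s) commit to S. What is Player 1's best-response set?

BR_1 = {B,C}

u_1(A vs S) = 3
u_1(B vs S) = 7
u_1(C vs S) = 7
max payoff 7 at {B,C}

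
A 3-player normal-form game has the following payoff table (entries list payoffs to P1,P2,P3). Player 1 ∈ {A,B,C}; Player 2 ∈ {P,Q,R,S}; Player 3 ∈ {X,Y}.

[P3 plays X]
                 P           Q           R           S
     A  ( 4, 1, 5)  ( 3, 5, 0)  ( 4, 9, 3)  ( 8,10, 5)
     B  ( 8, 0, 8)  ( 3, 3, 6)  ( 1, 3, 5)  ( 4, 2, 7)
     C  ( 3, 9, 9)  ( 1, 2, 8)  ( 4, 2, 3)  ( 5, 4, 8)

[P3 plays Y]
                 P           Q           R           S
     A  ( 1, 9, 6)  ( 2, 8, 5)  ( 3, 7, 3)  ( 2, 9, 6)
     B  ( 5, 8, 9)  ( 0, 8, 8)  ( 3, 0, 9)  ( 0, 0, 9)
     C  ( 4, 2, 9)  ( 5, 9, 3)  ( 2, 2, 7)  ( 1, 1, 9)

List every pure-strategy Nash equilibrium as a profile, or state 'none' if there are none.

NE set: (A,S,Y), (B,P,Y)

(A,P,X): not NE [P1→B gives 8>4; P2→S gives 10>1; P3→Y gives 6>5]
(A,P,Y): not NE [P1→B gives 5>1]
(A,Q,X): not NE [P2→S gives 10>5; P3→Y gives 5>0]
(A,Q,Y): not NE [P1→C gives 5>2; P2→S gives 9>8]
(A,R,X): not NE [P2→S gives 10>9]
(A,R,Y): not NE [P2→S gives 9>7]
(A,S,X): not NE [P3→Y gives 6>5]
(A,S,Y): NE
(B,P,X): not NE [P2→R gives 3>0; P3→Y gives 9>8]
(B,P,Y): NE
(B,Q,X): not NE [P3→Y gives 8>6]
(B,Q,Y): not NE [P1→C gives 5>0]
(B,R,X): not NE [P1→C gives 4>1; P3→Y gives 9>5]
(B,R,Y): not NE [P2→Q gives 8>0]
(B,S,X): not NE [P1→A gives 8>4; P2→R gives 3>2; P3→Y gives 9>7]
(B,S,Y): not NE [P1→A gives 2>0; P2→Q gives 8>0]
(C,P,X): not NE [P1→B gives 8>3]
(C,P,Y): not NE [P1→B gives 5>4; P2→Q gives 9>2]
(C,Q,X): not NE [P1→B gives 3>1; P2→P gives 9>2]
(C,Q,Y): not NE [P3→X gives 8>3]
(C,R,X): not NE [P2→P gives 9>2; P3→Y gives 7>3]
(C,R,Y): not NE [P1→B gives 3>2; P2→Q gives 9>2]
(C,S,X): not NE [P1→A gives 8>5; P2→P gives 9>4; P3→Y gives 9>8]
(C,S,Y): not NE [P1→A gives 2>1; P2→Q gives 9>1]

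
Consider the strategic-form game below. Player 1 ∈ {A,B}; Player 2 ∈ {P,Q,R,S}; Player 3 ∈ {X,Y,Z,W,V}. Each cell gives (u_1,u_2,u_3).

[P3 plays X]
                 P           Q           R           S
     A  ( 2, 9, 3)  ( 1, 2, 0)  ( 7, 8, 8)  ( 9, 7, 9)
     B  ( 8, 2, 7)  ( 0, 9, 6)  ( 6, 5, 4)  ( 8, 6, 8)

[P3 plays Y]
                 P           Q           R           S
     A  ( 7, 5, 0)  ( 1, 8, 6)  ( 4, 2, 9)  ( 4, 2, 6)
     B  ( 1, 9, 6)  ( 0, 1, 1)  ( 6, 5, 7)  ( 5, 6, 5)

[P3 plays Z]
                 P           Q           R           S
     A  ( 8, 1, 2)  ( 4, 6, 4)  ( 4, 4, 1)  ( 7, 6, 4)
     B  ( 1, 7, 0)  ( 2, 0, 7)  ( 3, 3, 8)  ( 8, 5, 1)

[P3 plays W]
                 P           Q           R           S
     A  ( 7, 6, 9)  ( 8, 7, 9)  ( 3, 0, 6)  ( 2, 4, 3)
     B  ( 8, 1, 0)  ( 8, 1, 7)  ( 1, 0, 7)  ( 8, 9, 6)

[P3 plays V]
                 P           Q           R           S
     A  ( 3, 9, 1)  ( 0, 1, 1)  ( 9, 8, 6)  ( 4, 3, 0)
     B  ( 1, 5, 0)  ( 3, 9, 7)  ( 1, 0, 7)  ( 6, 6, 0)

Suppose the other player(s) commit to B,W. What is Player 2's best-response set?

P2 best: {S}

u_2(P vs B,W) = 1
u_2(Q vs B,W) = 1
u_2(R vs B,W) = 0
u_2(S vs B,W) = 9
max payoff 9 at {S}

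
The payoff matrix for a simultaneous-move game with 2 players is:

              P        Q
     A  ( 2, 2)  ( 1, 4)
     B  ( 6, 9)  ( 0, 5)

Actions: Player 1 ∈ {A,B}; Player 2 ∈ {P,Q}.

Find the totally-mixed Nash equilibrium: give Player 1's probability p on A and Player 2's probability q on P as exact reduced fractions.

P1 indiff ⇒ q·2+(1-q)·1 = q·6+(1-q)·0 ⇒ q(-4) = (1-q)(-1) ⇒ q = 1/5
P2 indiff ⇒ p·2+(1-p)·9 = p·4+(1-p)·5 ⇒ p(-2) = (1-p)(-4) ⇒ p = 2/3

(p,q) = (2/3, 1/5)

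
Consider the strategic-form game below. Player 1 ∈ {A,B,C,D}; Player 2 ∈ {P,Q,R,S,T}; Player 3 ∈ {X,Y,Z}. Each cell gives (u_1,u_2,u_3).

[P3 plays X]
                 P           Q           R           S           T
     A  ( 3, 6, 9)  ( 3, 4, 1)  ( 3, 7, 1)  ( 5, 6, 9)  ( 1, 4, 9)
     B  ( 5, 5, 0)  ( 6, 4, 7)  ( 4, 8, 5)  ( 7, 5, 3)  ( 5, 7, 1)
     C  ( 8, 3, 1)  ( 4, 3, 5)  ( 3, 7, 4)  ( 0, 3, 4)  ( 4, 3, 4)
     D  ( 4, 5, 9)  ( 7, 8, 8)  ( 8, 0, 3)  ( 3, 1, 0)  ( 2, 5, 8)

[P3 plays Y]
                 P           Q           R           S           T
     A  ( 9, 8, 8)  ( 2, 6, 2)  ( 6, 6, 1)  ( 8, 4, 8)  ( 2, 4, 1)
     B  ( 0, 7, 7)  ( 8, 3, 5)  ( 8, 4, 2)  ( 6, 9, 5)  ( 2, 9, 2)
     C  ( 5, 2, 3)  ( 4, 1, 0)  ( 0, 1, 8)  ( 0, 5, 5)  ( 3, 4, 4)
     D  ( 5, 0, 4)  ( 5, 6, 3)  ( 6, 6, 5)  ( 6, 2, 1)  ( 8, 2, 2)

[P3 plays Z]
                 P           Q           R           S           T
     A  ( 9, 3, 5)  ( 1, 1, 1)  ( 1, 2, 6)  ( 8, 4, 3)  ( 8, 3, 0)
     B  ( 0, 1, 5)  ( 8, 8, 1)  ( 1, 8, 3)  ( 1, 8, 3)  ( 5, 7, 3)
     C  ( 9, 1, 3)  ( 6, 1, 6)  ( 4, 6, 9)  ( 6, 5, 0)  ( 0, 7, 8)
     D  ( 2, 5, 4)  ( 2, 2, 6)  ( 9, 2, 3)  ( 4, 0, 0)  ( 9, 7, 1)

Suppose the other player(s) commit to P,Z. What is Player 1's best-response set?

BR_1 = {A,C}

u_1(A vs P,Z) = 9
u_1(B vs P,Z) = 0
u_1(C vs P,Z) = 9
u_1(D vs P,Z) = 2
max payoff 9 at {A,C}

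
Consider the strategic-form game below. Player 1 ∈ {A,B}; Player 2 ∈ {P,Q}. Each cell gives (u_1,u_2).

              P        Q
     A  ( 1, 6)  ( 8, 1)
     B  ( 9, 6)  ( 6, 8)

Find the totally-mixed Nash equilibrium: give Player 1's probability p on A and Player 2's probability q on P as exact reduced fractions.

P1 indiff ⇒ q·1+(1-q)·8 = q·9+(1-q)·6 ⇒ q(-8) = (1-q)(-2) ⇒ q = 1/5
P2 indiff ⇒ p·6+(1-p)·6 = p·1+(1-p)·8 ⇒ p(5) = (1-p)(2) ⇒ p = 2/7

p=2/7, q=1/5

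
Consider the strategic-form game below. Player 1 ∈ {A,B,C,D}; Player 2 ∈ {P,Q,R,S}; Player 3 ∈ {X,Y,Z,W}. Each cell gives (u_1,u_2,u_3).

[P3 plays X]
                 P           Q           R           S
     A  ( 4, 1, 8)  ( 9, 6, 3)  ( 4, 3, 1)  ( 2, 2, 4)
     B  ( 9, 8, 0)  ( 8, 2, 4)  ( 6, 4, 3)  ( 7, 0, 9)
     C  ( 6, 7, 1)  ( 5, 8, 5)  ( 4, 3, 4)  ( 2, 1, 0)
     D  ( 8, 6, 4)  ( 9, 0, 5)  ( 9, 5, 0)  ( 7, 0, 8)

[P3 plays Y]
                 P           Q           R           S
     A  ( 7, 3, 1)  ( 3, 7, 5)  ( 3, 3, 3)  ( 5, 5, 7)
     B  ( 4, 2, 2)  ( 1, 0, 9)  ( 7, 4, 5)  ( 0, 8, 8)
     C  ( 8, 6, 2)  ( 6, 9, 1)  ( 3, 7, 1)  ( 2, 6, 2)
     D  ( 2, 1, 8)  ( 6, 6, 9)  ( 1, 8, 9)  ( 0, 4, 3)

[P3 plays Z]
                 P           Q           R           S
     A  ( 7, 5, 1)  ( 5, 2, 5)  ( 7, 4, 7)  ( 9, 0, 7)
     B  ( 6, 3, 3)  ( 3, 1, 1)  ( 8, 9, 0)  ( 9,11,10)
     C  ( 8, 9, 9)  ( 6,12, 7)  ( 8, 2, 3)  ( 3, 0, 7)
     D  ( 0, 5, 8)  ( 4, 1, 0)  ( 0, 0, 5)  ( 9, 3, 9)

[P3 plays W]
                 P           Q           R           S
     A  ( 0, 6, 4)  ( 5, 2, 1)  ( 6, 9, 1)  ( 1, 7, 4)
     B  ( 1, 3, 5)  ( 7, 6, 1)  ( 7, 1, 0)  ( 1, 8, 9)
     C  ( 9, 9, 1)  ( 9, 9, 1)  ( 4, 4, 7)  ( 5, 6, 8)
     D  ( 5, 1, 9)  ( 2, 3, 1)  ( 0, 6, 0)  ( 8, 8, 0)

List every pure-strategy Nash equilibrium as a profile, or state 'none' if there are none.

(A,P,X): not NE [P1→B gives 9>4; P2→Q gives 6>1]
(A,P,Y): not NE [P1→C gives 8>7; P2→Q gives 7>3; P3→X gives 8>1]
(A,P,Z): not NE [P1→C gives 8>7; P3→X gives 8>1]
(A,P,W): not NE [P1→C gives 9>0; P2→R gives 9>6; P3→X gives 8>4]
(A,Q,X): not NE [P3→Z gives 5>3]
(A,Q,Y): not NE [P1→D gives 6>3]
(A,Q,Z): not NE [P1→C gives 6>5; P2→P gives 5>2]
(A,Q,W): not NE [P1→C gives 9>5; P2→R gives 9>2; P3→Z gives 5>1]
(A,R,X): not NE [P1→D gives 9>4; P2→Q gives 6>3; P3→Z gives 7>1]
(A,R,Y): not NE [P1→B gives 7>3; P2→Q gives 7>3; P3→Z gives 7>3]
(A,R,Z): not NE [P1→C gives 8>7; P2→P gives 5>4]
(A,R,W): not NE [P1→B gives 7>6; P3→Z gives 7>1]
(A,S,X): not NE [P1→D gives 7>2; P2→Q gives 6>2; P3→Z gives 7>4]
(A,S,Y): not NE [P2→Q gives 7>5]
(A,S,Z): not NE [P2→P gives 5>0]
(A,S,W): not NE [P1→D gives 8>1; P2→R gives 9>7; P3→Z gives 7>4]
(B,P,X): not NE [P3→W gives 5>0]
(B,P,Y): not NE [P1→C gives 8>4; P2→S gives 8>2; P3→W gives 5>2]
(B,P,Z): not NE [P1→C gives 8>6; P2→S gives 11>3; P3→W gives 5>3]
(B,P,W): not NE [P1→C gives 9>1; P2→S gives 8>3]
(B,Q,X): not NE [P1→D gives 9>8; P2→P gives 8>2; P3→Y gives 9>4]
(B,Q,Y): not NE [P1→D gives 6>1; P2→S gives 8>0]
(B,Q,Z): not NE [P1→C gives 6>3; P2→S gives 11>1; P3→Y gives 9>1]
(B,Q,W): not NE [P1→C gives 9>7; P2→S gives 8>6; P3→Y gives 9>1]
(B,R,X): not NE [P1→D gives 9>6; P2→P gives 8>4; P3→Y gives 5>3]
(B,R,Y): not NE [P2→S gives 8>4]
(B,R,Z): not NE [P2→S gives 11>9; P3→Y gives 5>0]
(B,R,W): not NE [P2→S gives 8>1; P3→Y gives 5>0]
(B,S,X): not NE [P2→P gives 8>0; P3→Z gives 10>9]
(B,S,Y): not NE [P1→A gives 5>0; P3→Z gives 10>8]
(B,S,Z): NE
(B,S,W): not NE [P1→D gives 8>1; P3→Z gives 10>9]
(C,P,X): not NE [P1→B gives 9>6; P2→Q gives 8>7; P3→Z gives 9>1]
(C,P,Y): not NE [P2→Q gives 9>6; P3→Z gives 9>2]
(C,P,Z): not NE [P2→Q gives 12>9]
(C,P,W): not NE [P3→Z gives 9>1]
(C,Q,X): not NE [P1→D gives 9>5; P3→Z gives 7>5]
(C,Q,Y): not NE [P3→Z gives 7>1]
(C,Q,Z): NE
(C,Q,W): not NE [P3→Z gives 7>1]
(C,R,X): not NE [P1→D gives 9>4; P2→Q gives 8>3; P3→W gives 7>4]
(C,R,Y): not NE [P1→B gives 7>3; P2→Q gives 9>7; P3→W gives 7>1]
(C,R,Z): not NE [P2→Q gives 12>2; P3→W gives 7>3]
(C,R,W): not NE [P1→B gives 7>4; P2→Q gives 9>4]
(C,S,X): not NE [P1→D gives 7>2; P2→Q gives 8>1; P3→W gives 8>0]
(C,S,Y): not NE [P1→A gives 5>2; P2→Q gives 9>6; P3→W gives 8>2]
(C,S,Z): not NE [P1→D gives 9>3; P2→Q gives 12>0; P3→W gives 8>7]
(C,S,W): not NE [P1→D gives 8>5; P2→Q gives 9>6]
(D,P,X): not NE [P1→B gives 9>8; P3→W gives 9>4]
(D,P,Y): not NE [P1→C gives 8>2; P2→R gives 8>1; P3→W gives 9>8]
(D,P,Z): not NE [P1→C gives 8>0; P3→W gives 9>8]
(D,P,W): not NE [P1→C gives 9>5; P2→S gives 8>1]
(D,Q,X): not NE [P2→P gives 6>0; P3→Y gives 9>5]
(D,Q,Y): not NE [P2→R gives 8>6]
(D,Q,Z): not NE [P1→C gives 6>4; P2→P gives 5>1; P3→Y gives 9>0]
(D,Q,W): not NE [P1→C gives 9>2; P2→S gives 8>3; P3→Y gives 9>1]
(D,R,X): not NE [P2→P gives 6>5; P3→Y gives 9>0]
(D,R,Y): not NE [P1→B gives 7>1]
(D,R,Z): not NE [P1→C gives 8>0; P2→P gives 5>0; P3→Y gives 9>5]
(D,R,W): not NE [P1→B gives 7>0; P2→S gives 8>6; P3→Y gives 9>0]
(D,S,X): not NE [P2→P gives 6>0; P3→Z gives 9>8]
(D,S,Y): not NE [P1→A gives 5>0; P2→R gives 8>4; P3→Z gives 9>3]
(D,S,Z): not NE [P2→P gives 5>3]
(D,S,W): not NE [P3→Z gives 9>0]

PSNE = {(B,S,Z), (C,Q,Z)}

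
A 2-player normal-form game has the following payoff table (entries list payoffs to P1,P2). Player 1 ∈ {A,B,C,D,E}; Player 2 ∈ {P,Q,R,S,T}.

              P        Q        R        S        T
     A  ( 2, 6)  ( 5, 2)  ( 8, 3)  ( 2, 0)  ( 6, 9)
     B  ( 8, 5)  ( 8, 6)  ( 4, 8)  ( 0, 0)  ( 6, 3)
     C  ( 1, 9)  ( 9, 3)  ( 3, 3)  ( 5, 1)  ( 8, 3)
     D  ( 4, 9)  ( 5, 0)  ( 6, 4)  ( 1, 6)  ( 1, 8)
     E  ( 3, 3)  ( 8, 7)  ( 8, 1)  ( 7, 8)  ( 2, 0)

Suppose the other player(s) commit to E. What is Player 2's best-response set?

u_2(P vs E) = 3
u_2(Q vs E) = 7
u_2(R vs E) = 1
u_2(S vs E) = 8
u_2(T vs E) = 0
max payoff 8 at {S}

argmax u_2 = {S}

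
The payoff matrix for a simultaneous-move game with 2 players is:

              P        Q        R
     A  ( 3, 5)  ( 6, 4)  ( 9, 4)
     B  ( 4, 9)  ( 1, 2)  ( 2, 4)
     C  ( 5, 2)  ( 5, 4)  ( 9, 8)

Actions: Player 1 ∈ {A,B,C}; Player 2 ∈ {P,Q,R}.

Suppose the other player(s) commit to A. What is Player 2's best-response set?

u_2(P vs A) = 5
u_2(Q vs A) = 4
u_2(R vs A) = 4
max payoff 5 at {P}

BR_2 = {P}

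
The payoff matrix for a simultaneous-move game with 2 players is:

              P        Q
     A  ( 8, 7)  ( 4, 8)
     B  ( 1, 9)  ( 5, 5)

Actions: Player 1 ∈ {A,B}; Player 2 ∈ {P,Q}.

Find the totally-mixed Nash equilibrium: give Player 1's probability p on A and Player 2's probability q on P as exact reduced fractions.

p=4/5, q=1/8

P1 indiff ⇒ q·8+(1-q)·4 = q·1+(1-q)·5 ⇒ q(7) = (1-q)(1) ⇒ q = 1/8
P2 indiff ⇒ p·7+(1-p)·9 = p·8+(1-p)·5 ⇒ p(-1) = (1-p)(-4) ⇒ p = 4/5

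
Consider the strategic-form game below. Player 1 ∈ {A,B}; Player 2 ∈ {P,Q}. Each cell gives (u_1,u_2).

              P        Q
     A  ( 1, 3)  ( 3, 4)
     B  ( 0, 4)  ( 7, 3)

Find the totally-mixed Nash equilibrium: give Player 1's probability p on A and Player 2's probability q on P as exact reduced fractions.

(p,q) = (1/2, 4/5)

P1 indiff ⇒ q·1+(1-q)·3 = q·0+(1-q)·7 ⇒ q(1) = (1-q)(4) ⇒ q = 4/5
P2 indiff ⇒ p·3+(1-p)·4 = p·4+(1-p)·3 ⇒ p(-1) = (1-p)(-1) ⇒ p = 1/2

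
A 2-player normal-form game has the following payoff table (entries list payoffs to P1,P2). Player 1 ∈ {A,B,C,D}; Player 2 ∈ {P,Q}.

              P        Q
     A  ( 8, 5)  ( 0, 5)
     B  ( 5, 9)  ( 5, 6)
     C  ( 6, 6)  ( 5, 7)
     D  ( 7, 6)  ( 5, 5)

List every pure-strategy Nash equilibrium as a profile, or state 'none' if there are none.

Nash profiles: (A,P), (C,Q)

(A,P): NE
(A,Q): not NE [P1→D gives 5>0]
(B,P): not NE [P1→A gives 8>5]
(B,Q): not NE [P2→P gives 9>6]
(C,P): not NE [P1→A gives 8>6; P2→Q gives 7>6]
(C,Q): NE
(D,P): not NE [P1→A gives 8>7]
(D,Q): not NE [P2→P gives 6>5]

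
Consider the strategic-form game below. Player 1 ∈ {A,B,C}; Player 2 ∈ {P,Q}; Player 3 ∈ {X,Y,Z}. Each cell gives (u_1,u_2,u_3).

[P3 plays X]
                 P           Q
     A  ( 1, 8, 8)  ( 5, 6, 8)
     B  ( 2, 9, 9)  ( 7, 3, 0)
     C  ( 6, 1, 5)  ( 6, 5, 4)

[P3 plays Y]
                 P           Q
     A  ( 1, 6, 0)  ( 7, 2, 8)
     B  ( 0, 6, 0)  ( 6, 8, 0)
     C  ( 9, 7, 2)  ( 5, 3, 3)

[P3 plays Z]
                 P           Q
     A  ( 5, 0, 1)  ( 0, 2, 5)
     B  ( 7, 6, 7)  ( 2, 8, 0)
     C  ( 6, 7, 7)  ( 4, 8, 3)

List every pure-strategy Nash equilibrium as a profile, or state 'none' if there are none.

(A,P,X): not NE [P1→C gives 6>1]
(A,P,Y): not NE [P1→C gives 9>1; P3→X gives 8>0]
(A,P,Z): not NE [P1→B gives 7>5; P2→Q gives 2>0; P3→X gives 8>1]
(A,Q,X): not NE [P1→B gives 7>5; P2→P gives 8>6]
(A,Q,Y): not NE [P2→P gives 6>2]
(A,Q,Z): not NE [P1→C gives 4>0; P3→Y gives 8>5]
(B,P,X): not NE [P1→C gives 6>2]
(B,P,Y): not NE [P1→C gives 9>0; P2→Q gives 8>6; P3→X gives 9>0]
(B,P,Z): not NE [P2→Q gives 8>6; P3→X gives 9>7]
(B,Q,X): not NE [P2→P gives 9>3]
(B,Q,Y): not NE [P1→A gives 7>6]
(B,Q,Z): not NE [P1→C gives 4>2]
(C,P,X): not NE [P2→Q gives 5>1; P3→Z gives 7>5]
(C,P,Y): not NE [P3→Z gives 7>2]
(C,P,Z): not NE [P1→B gives 7>6; P2→Q gives 8>7]
(C,Q,X): not NE [P1→B gives 7>6]
(C,Q,Y): not NE [P1→A gives 7>5; P2→P gives 7>3; P3→X gives 4>3]
(C,Q,Z): not NE [P3→X gives 4>3]

PSNE: ∅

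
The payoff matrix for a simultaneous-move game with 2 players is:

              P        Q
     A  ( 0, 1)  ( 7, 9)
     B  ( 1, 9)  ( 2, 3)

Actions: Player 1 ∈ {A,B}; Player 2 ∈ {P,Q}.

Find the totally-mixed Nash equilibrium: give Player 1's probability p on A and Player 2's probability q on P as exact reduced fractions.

p=3/7, q=5/6

P1 indiff ⇒ q·0+(1-q)·7 = q·1+(1-q)·2 ⇒ q(-1) = (1-q)(-5) ⇒ q = 5/6
P2 indiff ⇒ p·1+(1-p)·9 = p·9+(1-p)·3 ⇒ p(-8) = (1-p)(-6) ⇒ p = 3/7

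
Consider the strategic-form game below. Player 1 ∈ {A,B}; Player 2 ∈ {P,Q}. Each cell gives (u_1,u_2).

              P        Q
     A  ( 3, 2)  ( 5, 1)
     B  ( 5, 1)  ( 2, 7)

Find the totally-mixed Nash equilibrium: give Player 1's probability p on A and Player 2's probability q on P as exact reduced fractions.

P1 indiff ⇒ q·3+(1-q)·5 = q·5+(1-q)·2 ⇒ q(-2) = (1-q)(-3) ⇒ q = 3/5
P2 indiff ⇒ p·2+(1-p)·1 = p·1+(1-p)·7 ⇒ p(1) = (1-p)(6) ⇒ p = 6/7

p=6/7, q=3/5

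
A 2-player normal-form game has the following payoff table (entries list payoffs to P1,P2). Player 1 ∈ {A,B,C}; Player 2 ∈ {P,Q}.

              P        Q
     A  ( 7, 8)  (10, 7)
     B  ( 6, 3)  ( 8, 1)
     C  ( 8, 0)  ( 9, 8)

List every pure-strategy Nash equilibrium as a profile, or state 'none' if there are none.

Equilibria: none

(A,P): not NE [P1→C gives 8>7]
(A,Q): not NE [P2→P gives 8>7]
(B,P): not NE [P1→C gives 8>6]
(B,Q): not NE [P1→A gives 10>8; P2→P gives 3>1]
(C,P): not NE [P2→Q gives 8>0]
(C,Q): not NE [P1→A gives 10>9]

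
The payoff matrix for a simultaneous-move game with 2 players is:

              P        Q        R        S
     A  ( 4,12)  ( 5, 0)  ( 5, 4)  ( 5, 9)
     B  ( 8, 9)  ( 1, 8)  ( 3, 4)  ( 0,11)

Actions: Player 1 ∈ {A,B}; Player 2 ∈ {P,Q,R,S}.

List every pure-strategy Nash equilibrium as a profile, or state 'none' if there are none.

Equilibria: none

(A,P): not NE [P1→B gives 8>4]
(A,Q): not NE [P2→P gives 12>0]
(A,R): not NE [P2→P gives 12>4]
(A,S): not NE [P2→P gives 12>9]
(B,P): not NE [P2→S gives 11>9]
(B,Q): not NE [P1→A gives 5>1; P2→S gives 11>8]
(B,R): not NE [P1→A gives 5>3; P2→S gives 11>4]
(B,S): not NE [P1→A gives 5>0]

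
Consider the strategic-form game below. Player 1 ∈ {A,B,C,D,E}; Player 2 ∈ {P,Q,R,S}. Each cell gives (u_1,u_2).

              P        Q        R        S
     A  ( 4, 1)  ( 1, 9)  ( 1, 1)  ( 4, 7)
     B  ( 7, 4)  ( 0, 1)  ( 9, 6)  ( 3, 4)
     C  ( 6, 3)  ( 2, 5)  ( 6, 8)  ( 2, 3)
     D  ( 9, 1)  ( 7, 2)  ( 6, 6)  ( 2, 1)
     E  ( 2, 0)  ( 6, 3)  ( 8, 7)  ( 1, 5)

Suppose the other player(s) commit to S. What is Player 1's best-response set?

u_1(A vs S) = 4
u_1(B vs S) = 3
u_1(C vs S) = 2
u_1(D vs S) = 2
u_1(E vs S) = 1
max payoff 4 at {A}

BR_1 = {A}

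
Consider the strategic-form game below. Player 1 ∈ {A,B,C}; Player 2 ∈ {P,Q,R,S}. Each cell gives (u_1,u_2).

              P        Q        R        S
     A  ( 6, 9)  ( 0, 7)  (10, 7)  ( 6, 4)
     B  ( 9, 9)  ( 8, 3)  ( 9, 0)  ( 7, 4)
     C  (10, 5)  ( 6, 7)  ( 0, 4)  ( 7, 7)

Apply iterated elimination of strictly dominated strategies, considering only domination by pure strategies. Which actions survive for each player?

P2 drop R (P beats it: A:9>7 B:9>0 C:5>4)
P1 drop A (B beats it: P:9>6 Q:8>0 S:7>6)
P1→{B,C} P2→{P,Q,S}

Remaining: P1:{B,C} P2:{P,Q,S}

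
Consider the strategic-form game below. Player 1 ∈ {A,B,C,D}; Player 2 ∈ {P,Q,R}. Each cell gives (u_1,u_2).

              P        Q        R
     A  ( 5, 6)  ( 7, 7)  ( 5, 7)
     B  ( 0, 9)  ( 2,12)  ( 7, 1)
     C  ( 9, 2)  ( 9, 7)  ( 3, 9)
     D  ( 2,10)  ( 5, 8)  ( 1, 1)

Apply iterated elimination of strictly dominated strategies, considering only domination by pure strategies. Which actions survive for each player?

IESDS → P1:{A,B,C} P2:{Q,R}

P1 drop D (A beats it: P:5>2 Q:7>5 R:5>1)
P2 drop P (Q beats it: A:7>6 B:12>9 C:7>2)
P1→{A,B,C} P2→{Q,R}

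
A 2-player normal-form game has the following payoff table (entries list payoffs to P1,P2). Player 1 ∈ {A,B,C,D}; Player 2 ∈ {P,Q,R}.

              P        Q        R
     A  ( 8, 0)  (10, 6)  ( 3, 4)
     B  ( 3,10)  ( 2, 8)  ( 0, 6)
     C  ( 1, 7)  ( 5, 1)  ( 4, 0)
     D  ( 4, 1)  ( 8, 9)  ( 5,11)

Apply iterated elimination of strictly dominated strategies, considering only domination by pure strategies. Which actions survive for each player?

P1 drop B (A beats it: P:8>3 Q:10>2 R:3>0)
P1 drop C (D beats it: P:4>1 Q:8>5 R:5>4)
P2 drop P (Q beats it: A:6>0 D:9>1)
P1→{A,D} P2→{Q,R}

IESDS → P1:{A,D} P2:{Q,R}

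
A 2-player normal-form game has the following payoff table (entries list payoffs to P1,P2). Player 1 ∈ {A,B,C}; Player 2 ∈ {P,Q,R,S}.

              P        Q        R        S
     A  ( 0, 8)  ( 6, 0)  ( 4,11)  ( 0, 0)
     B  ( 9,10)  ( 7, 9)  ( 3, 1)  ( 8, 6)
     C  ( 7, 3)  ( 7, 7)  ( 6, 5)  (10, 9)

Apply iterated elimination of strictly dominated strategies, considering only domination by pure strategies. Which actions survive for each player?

Survivors P1:{B,C} P2:{P,Q,S}

P1 drop A (C beats it: P:7>0 Q:7>6 R:6>4 S:10>0)
P2 drop R (Q beats it: B:9>1 C:7>5)
P1→{B,C} P2→{P,Q,S}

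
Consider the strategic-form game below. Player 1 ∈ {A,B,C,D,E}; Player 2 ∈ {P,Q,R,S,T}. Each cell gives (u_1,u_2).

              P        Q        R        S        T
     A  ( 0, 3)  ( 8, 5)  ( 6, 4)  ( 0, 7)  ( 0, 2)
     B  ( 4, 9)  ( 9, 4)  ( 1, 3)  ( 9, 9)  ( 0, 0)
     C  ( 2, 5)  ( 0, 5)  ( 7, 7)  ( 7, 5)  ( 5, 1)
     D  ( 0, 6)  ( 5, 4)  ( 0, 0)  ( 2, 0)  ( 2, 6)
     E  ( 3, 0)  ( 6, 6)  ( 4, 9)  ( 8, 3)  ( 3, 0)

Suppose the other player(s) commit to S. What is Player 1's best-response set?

u_1(A vs S) = 0
u_1(B vs S) = 9
u_1(C vs S) = 7
u_1(D vs S) = 2
u_1(E vs S) = 8
max payoff 9 at {B}

argmax u_1 = {B}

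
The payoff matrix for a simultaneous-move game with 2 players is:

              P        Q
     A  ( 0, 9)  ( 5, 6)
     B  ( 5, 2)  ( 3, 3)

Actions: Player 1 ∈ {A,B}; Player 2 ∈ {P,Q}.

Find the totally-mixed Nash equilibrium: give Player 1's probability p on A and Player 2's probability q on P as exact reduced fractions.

P1 indiff ⇒ q·0+(1-q)·5 = q·5+(1-q)·3 ⇒ q(-5) = (1-q)(-2) ⇒ q = 2/7
P2 indiff ⇒ p·9+(1-p)·2 = p·6+(1-p)·3 ⇒ p(3) = (1-p)(1) ⇒ p = 1/4

(p,q) = (1/4, 2/7)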